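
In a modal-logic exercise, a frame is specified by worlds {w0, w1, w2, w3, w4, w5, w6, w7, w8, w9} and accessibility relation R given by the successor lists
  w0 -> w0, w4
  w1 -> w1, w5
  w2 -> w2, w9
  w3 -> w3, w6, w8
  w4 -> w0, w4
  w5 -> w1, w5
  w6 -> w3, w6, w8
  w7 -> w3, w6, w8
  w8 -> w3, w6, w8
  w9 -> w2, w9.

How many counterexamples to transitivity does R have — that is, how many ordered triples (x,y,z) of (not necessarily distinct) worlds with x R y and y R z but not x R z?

R is transitive; there are no such tuples.

0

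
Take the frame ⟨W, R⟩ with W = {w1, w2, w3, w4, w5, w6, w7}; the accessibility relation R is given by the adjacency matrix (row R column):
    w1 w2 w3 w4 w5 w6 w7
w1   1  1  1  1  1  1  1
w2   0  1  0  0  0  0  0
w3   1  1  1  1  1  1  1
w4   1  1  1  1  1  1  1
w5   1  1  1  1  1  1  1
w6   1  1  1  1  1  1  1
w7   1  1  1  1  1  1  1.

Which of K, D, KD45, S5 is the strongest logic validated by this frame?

Serial (axiom D): yes — every world has a successor (e.g. w1 R w1).
Euclidean (axiom 5): no — w1 R w2 and w1 R w3, but not w2 R w3.
Transitive (axiom 4): yes — every two-step R-path is closed by a direct edge.
Reflexive (axiom T): yes — every world is R-related to itself.
So F validates K, D; KD45 would additionally require R to be Euclidean. The strongest is D.

D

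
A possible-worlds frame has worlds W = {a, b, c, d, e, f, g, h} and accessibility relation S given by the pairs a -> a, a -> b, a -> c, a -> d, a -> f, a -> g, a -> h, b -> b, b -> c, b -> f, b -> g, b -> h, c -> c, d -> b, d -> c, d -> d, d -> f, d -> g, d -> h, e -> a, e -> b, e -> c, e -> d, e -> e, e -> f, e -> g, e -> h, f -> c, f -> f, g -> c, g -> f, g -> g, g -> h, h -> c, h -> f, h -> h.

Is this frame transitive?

Yes

Transitive: yes — every two-step S-path is closed by a direct edge.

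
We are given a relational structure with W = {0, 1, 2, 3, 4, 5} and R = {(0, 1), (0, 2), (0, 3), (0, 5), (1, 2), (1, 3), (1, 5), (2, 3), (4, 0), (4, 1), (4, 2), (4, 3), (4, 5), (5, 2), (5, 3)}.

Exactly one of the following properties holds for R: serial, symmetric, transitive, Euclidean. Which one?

Serial: no — 3 has no R-successor.
Symmetric: no — 0 R 1 but not 1 R 0.
Transitive: yes — every two-step R-path is closed by a direct edge.
Euclidean: no — 0 R 2 and 0 R 1, but not 2 R 1.
Only transitive holds.

transitive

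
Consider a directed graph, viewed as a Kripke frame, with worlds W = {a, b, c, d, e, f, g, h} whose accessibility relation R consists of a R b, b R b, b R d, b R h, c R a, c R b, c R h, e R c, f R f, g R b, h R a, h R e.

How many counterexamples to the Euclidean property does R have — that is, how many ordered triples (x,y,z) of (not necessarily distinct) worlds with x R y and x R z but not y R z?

Enumerating: (b,d,b), (b,d,d), (b,d,h), (b,h,b), (b,h,d), (b,h,h), (c,a,a), (c,a,h), (c,b,a), (c,h,b), (c,h,h), (e,c,c), (h,a,a), (h,a,e), (h,e,a), (h,e,e).

16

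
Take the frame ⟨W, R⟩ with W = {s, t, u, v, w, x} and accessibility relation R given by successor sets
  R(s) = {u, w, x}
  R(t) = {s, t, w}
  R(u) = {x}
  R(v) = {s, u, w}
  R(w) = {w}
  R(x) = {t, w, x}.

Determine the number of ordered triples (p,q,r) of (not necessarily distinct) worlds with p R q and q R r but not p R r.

8

Enumerating: (s,x,t), (t,s,u), (t,s,x), (u,x,t), (u,x,w), (v,s,x), (v,u,x), (x,t,s).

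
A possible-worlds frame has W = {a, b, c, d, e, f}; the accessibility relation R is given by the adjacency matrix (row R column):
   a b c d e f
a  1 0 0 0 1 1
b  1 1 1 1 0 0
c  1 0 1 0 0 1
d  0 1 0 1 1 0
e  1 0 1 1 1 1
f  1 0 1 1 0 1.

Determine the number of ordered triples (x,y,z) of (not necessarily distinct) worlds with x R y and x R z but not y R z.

25

Enumerating: (a,f,e), (b,a,b), (b,a,c), (b,a,d), (b,c,b), (b,c,d), (b,d,a), (b,d,c), (c,a,c), (d,b,e), (d,e,b), (e,a,c), … and 13 more.
Total: 25.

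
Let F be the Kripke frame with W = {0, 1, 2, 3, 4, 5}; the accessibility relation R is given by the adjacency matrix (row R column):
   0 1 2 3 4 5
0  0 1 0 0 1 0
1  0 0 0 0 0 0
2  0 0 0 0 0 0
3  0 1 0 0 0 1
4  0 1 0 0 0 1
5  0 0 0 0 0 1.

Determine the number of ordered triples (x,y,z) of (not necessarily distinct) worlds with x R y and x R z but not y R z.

9

Enumerating: (0,1,1), (0,1,4), (0,4,4), (3,1,1), (3,1,5), (3,5,1), (4,1,1), (4,1,5), (4,5,1).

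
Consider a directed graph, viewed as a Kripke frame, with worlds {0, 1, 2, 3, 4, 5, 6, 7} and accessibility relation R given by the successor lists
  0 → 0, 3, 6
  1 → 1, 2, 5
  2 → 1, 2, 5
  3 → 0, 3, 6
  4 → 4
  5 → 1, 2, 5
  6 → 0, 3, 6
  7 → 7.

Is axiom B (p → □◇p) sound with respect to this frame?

Axiom B corresponds to the accessibility relation being symmetric.
Symmetric: yes — every pair in R has its reverse in R.

Yes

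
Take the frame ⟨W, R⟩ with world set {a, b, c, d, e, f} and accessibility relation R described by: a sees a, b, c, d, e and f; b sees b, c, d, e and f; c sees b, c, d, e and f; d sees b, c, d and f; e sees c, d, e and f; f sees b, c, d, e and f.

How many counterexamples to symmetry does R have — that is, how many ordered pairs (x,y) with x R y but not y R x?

7

Enumerating: (a,b), (a,c), (a,d), (a,e), (a,f), (b,e), (e,d).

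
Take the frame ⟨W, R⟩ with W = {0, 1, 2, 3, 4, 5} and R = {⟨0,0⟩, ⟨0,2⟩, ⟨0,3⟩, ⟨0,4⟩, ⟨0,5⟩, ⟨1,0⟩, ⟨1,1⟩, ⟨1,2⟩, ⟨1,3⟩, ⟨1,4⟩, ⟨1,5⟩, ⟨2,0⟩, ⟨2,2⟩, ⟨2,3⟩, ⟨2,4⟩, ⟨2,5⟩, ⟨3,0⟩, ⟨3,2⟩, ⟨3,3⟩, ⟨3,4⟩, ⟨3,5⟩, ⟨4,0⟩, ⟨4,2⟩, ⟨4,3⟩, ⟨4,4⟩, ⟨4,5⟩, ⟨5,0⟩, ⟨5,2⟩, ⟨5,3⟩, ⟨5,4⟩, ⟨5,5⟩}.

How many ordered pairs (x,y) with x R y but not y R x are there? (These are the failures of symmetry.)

Enumerating: (1,0), (1,2), (1,3), (1,4), (1,5).

5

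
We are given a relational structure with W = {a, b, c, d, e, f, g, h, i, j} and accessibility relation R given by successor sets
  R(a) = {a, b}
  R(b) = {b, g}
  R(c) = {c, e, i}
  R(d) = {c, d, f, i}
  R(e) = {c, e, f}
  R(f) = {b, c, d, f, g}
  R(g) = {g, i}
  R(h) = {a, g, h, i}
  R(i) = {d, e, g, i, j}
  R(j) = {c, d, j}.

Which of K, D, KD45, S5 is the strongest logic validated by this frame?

D

Serial (axiom D): yes — every world has a successor (e.g. a R a).
Euclidean (axiom 5): no — c R e and c R i, but not e R i.
Transitive (axiom 4): no — a R b and b R g, but not a R g.
Reflexive (axiom T): yes — every world is R-related to itself.
So F validates K, D; KD45 would additionally require R to be Euclidean and transitive. The strongest is D.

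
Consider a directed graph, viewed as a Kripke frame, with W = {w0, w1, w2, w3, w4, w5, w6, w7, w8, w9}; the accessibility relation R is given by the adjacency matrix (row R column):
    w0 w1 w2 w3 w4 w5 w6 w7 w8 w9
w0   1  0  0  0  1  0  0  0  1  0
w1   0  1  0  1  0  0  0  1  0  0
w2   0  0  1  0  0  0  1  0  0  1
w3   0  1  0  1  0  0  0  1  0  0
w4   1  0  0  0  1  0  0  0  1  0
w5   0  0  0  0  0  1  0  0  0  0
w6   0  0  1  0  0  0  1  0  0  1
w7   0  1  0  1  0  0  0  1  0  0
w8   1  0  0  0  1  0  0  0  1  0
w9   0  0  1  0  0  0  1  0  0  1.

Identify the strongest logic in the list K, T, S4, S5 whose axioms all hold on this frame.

Reflexive (axiom T): yes — every world is R-related to itself.
Transitive (axiom 4): yes — every two-step R-path is closed by a direct edge.
Euclidean (axiom 5): yes — any two successors of a common world are R-related.
So F validates K, T, S4, S5. The strongest is S5.

S5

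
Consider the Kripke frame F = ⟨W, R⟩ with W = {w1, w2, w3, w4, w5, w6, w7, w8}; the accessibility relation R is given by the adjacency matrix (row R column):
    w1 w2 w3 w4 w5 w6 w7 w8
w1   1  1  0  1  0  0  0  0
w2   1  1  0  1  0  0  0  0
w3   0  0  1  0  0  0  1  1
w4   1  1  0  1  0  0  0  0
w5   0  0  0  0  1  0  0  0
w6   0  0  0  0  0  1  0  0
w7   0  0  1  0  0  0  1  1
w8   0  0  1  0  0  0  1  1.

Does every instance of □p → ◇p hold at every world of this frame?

By correspondence theory, D is valid on a frame iff R is serial.
Serial: yes — every world has a successor (e.g. w1 R w1).

Yes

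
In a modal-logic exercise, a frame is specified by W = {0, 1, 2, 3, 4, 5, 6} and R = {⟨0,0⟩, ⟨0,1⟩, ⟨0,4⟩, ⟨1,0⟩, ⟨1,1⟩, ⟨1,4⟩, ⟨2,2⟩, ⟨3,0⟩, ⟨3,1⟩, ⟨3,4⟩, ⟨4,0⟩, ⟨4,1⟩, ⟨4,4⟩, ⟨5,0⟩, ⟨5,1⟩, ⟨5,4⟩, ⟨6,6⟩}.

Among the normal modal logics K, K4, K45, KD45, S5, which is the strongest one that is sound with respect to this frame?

KD45

Transitive (axiom 4): yes — every two-step R-path is closed by a direct edge.
Euclidean (axiom 5): yes — any two successors of a common world are R-related.
Serial (axiom D): yes — every world has a successor (e.g. 0 R 0).
Reflexive (axiom T): no — 3 is not related to itself.
So F validates K, K4, K45, KD45; S5 would additionally require R to be reflexive. The strongest is KD45.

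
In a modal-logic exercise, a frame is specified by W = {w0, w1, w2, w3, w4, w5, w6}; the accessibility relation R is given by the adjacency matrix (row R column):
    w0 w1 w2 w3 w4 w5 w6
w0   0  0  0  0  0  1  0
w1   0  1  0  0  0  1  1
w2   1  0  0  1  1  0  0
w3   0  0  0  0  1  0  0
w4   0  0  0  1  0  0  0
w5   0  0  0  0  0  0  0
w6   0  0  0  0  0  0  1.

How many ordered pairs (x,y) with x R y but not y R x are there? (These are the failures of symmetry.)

Enumerating: (w0,w5), (w1,w5), (w1,w6), (w2,w0), (w2,w3), (w2,w4).

6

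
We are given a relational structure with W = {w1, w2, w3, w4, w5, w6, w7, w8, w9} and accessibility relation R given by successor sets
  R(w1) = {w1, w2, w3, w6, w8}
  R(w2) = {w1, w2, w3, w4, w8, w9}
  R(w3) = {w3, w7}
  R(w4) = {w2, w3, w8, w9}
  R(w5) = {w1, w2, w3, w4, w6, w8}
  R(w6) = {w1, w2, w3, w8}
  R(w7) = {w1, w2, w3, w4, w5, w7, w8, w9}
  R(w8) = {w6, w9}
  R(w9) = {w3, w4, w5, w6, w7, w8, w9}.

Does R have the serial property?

Serial: yes — every world has a successor (e.g. w1 R w1).

Yes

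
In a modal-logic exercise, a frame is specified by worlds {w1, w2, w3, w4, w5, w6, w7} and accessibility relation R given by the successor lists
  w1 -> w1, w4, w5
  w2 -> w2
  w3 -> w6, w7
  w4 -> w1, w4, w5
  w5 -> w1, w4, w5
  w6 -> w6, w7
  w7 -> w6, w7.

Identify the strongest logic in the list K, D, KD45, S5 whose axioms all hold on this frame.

Serial (axiom D): yes — every world has a successor (e.g. w1 R w1).
Euclidean (axiom 5): yes — any two successors of a common world are R-related.
Transitive (axiom 4): yes — every two-step R-path is closed by a direct edge.
Reflexive (axiom T): no — w3 is not related to itself.
So F validates K, D, KD45; S5 would additionally require R to be reflexive. The strongest is KD45.

KD45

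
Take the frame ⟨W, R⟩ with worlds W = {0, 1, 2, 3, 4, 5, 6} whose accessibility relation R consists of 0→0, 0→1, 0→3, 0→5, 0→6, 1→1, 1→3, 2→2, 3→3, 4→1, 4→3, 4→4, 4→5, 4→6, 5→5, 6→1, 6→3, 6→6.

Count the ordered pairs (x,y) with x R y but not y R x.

11

Enumerating: (0,1), (0,3), (0,5), (0,6), (1,3), (4,1), (4,3), (4,5), (4,6), (6,1), (6,3).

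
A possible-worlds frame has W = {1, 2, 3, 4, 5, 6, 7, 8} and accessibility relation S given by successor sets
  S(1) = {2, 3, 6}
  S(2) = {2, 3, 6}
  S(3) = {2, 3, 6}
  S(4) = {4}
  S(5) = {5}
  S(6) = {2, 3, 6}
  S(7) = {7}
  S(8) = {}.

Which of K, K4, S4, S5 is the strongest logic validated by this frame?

Transitive (axiom 4): yes — every two-step S-path is closed by a direct edge.
Reflexive (axiom T): no — 1 is not related to itself.
Euclidean (axiom 5): yes — any two successors of a common world are S-related.
So F validates K, K4; S4 would additionally require S to be reflexive. The strongest is K4.

K4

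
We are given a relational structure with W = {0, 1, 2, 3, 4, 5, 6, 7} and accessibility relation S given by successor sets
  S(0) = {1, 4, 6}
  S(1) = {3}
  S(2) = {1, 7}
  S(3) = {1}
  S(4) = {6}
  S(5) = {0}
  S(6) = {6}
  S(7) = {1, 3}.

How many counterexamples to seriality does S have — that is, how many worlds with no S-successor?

0

S is serial; there are no such worlds.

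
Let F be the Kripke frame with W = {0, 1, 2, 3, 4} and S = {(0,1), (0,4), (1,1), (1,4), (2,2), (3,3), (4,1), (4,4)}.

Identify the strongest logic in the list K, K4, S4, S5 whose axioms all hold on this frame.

K4

Transitive (axiom 4): yes — every two-step S-path is closed by a direct edge.
Reflexive (axiom T): no — 0 is not related to itself.
Euclidean (axiom 5): yes — any two successors of a common world are S-related.
So F validates K, K4; S4 would additionally require S to be reflexive. The strongest is K4.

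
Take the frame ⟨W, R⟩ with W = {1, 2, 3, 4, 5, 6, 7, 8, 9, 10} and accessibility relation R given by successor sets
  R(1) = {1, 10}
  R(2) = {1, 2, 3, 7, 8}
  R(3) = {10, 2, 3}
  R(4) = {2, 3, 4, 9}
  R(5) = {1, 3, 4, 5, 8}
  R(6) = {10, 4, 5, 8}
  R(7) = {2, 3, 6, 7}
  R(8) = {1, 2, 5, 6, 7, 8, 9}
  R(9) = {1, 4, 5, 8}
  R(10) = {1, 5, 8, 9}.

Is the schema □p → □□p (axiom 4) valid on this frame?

No

Axiom 4 corresponds to the accessibility relation being transitive.
Transitive: no — 1 R 10 and 10 R 5, but not 1 R 5.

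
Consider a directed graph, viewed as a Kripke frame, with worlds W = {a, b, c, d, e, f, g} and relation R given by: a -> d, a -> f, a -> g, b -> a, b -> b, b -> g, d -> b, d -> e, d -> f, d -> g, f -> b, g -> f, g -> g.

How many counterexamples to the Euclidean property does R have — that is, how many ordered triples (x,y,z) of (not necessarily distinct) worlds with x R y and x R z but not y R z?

22

Enumerating: (a,d,d), (a,f,d), (a,f,f), (a,f,g), (a,g,d), (b,a,a), (b,a,b), (b,g,a), (b,g,b), (d,b,e), (d,b,f), (d,e,b), … and 10 more.
Total: 22.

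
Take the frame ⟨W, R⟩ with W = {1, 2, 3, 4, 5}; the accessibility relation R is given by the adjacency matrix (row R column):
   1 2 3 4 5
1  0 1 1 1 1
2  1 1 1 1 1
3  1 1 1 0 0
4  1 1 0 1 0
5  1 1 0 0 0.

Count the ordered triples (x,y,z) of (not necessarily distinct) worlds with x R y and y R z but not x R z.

Enumerating: (1,2,1), (1,3,1), (1,4,1), (1,5,1), (3,1,4), (3,1,5), (3,2,4), (3,2,5), (4,1,3), (4,1,5), (4,2,3), (4,2,5), (5,1,3), (5,1,4), (5,1,5), (5,2,3), (5,2,4), (5,2,5).

18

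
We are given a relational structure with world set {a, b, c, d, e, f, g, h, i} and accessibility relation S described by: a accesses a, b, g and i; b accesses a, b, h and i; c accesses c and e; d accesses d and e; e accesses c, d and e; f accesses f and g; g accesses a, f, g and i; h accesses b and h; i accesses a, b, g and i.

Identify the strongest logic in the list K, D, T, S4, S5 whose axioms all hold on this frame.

T

Serial (axiom D): yes — every world has a successor (e.g. a S a).
Reflexive (axiom T): yes — every world is S-related to itself.
Transitive (axiom 4): no — a S b and b S h, but not a S h.
Euclidean (axiom 5): no — a S b and a S g, but not b S g.
So F validates K, D, T; S4 would additionally require S to be transitive. The strongest is T.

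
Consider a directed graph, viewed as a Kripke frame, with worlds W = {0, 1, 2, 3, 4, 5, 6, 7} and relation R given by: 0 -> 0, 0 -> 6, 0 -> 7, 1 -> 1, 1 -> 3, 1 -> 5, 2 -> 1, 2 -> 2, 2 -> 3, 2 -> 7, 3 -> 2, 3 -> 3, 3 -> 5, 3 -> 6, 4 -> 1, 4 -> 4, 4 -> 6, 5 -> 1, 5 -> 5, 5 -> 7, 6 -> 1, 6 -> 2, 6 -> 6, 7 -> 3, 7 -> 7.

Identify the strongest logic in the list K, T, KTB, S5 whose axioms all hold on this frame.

T

Reflexive (axiom T): yes — every world is R-related to itself.
Symmetric (axiom B): no — 0 R 6 but not 6 R 0.
Euclidean (axiom 5): no — 0 R 6 and 0 R 7, but not 6 R 7.
So F validates K, T; KTB would additionally require R to be symmetric. The strongest is T.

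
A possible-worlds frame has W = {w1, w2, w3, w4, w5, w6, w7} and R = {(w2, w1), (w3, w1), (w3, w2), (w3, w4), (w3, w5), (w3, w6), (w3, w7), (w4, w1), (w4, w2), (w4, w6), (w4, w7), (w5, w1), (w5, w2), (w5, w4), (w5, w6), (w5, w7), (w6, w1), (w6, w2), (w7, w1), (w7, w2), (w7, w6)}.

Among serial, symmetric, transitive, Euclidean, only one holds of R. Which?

Serial: no — w1 has no R-successor.
Symmetric: no — w2 R w1 but not w1 R w2.
Transitive: yes — every two-step R-path is closed by a direct edge.
Euclidean: no — w3 R w1 and w3 R w2, but not w1 R w2.
Only transitive holds.

transitive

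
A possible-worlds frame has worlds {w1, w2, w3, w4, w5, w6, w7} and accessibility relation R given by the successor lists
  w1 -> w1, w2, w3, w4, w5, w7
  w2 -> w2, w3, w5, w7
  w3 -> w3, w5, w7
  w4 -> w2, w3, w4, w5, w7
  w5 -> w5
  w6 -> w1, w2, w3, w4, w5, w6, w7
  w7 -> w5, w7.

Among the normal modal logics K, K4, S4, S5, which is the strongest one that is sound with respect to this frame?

Transitive (axiom 4): yes — every two-step R-path is closed by a direct edge.
Reflexive (axiom T): yes — every world is R-related to itself.
Euclidean (axiom 5): no — w1 R w2 and w1 R w4, but not w2 R w4.
So F validates K, K4, S4; S5 would additionally require R to be Euclidean. The strongest is S4.

S4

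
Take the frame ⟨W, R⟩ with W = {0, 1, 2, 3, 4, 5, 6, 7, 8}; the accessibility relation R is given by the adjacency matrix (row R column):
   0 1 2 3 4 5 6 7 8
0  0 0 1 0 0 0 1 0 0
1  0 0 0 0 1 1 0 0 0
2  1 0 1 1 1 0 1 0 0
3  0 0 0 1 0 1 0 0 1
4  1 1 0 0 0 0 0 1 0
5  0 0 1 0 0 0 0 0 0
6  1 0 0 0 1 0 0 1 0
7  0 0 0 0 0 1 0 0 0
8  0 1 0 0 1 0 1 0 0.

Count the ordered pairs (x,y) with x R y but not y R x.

15

Enumerating: (1,5), (2,3), (2,4), (2,6), (3,5), (3,8), (4,0), (4,7), (5,2), (6,4), (6,7), (7,5), (8,1), (8,4), (8,6).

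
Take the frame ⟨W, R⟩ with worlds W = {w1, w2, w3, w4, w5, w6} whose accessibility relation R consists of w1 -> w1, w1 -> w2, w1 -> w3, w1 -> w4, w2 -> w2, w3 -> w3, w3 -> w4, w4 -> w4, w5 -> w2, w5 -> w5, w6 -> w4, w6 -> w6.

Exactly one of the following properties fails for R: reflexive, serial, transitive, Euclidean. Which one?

Euclidean

Reflexive: yes — every world is R-related to itself.
Serial: yes — every world has a successor (e.g. w1 R w1).
Transitive: yes — every two-step R-path is closed by a direct edge.
Euclidean: no — w1 R w2 and w1 R w3, but not w2 R w3.
Only Euclidean fails.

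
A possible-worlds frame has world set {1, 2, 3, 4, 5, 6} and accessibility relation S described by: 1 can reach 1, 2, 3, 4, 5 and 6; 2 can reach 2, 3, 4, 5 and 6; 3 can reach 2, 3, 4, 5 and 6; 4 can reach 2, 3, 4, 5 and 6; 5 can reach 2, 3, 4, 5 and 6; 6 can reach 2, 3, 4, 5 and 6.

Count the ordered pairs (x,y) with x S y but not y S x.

5

Enumerating: (1,2), (1,3), (1,4), (1,5), (1,6).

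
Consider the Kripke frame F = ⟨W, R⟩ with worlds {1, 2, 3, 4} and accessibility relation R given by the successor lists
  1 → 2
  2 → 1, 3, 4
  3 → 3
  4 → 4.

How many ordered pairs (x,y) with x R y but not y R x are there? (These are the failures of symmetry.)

Enumerating: (2,3), (2,4).

2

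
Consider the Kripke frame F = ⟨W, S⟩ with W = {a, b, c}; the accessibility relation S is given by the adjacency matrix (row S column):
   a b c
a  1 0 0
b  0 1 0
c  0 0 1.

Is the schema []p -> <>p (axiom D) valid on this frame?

Axiom D corresponds to the accessibility relation being serial.
Serial: yes — every world has a successor (e.g. a S a).

Yes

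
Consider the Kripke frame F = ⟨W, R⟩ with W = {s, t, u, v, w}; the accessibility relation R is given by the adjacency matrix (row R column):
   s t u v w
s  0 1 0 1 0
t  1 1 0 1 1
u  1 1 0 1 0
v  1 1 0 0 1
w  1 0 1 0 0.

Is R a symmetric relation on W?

No

Symmetric: no — t R w but not w R t.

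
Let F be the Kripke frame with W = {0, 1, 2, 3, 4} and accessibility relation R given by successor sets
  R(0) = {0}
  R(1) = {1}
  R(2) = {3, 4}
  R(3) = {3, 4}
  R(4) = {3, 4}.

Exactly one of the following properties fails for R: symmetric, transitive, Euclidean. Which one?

symmetric

Symmetric: no — 2 R 3 but not 3 R 2.
Transitive: yes — every two-step R-path is closed by a direct edge.
Euclidean: yes — any two successors of a common world are R-related.
Only symmetric fails.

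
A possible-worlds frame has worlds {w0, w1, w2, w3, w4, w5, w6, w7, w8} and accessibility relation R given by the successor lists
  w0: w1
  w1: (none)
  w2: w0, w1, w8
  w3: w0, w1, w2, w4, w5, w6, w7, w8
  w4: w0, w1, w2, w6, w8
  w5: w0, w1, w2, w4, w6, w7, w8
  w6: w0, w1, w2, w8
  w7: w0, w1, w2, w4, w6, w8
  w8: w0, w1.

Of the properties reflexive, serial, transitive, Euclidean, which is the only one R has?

Reflexive: no — w0 is not related to itself.
Serial: no — w1 has no R-successor.
Transitive: yes — every two-step R-path is closed by a direct edge.
Euclidean: no — w2 R w0 and w2 R w8, but not w0 R w8.
Only transitive holds.

transitive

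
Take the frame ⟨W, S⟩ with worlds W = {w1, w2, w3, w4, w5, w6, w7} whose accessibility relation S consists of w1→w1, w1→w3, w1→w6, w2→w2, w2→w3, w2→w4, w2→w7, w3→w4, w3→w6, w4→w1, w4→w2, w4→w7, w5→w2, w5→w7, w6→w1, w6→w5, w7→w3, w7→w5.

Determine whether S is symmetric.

No

Symmetric: no — w1 S w3 but not w3 S w1.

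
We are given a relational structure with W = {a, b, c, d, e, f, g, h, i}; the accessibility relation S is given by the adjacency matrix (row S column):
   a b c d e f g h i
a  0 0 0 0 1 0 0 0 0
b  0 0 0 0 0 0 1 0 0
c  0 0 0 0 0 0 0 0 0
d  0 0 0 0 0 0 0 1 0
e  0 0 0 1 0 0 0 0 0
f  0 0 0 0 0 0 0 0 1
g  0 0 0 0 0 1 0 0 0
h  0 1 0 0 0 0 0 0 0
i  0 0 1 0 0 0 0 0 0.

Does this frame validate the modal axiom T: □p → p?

No

By correspondence theory, T is valid on a frame iff S is reflexive.
Reflexive: no — a is not related to itself.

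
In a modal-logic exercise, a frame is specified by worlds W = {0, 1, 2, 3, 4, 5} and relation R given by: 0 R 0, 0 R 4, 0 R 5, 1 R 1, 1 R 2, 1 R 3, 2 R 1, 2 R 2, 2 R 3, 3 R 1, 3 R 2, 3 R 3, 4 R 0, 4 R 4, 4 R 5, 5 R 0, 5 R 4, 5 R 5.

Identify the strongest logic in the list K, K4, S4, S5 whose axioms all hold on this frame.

Transitive (axiom 4): yes — every two-step R-path is closed by a direct edge.
Reflexive (axiom T): yes — every world is R-related to itself.
Euclidean (axiom 5): yes — any two successors of a common world are R-related.
So F validates K, K4, S4, S5. The strongest is S5.

S5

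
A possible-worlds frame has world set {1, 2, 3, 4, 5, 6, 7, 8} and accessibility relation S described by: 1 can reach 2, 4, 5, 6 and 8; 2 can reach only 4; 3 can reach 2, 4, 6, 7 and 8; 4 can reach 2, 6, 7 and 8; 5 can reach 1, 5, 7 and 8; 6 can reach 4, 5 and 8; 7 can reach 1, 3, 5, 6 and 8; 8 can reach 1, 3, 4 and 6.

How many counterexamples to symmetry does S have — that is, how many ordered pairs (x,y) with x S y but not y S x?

Enumerating: (1,2), (1,4), (1,6), (3,2), (3,4), (3,6), (4,7), (5,8), (6,5), (7,1), (7,6), (7,8).

12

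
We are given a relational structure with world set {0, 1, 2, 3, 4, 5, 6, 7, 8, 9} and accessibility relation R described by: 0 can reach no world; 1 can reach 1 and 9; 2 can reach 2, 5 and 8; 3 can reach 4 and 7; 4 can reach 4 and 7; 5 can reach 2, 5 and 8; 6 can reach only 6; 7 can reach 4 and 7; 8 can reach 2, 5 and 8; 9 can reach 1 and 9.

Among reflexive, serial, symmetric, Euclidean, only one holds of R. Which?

Reflexive: no — 0 is not related to itself.
Serial: no — 0 has no R-successor.
Symmetric: no — 3 R 4 but not 4 R 3.
Euclidean: yes — any two successors of a common world are R-related.
Only Euclidean holds.

Euclidean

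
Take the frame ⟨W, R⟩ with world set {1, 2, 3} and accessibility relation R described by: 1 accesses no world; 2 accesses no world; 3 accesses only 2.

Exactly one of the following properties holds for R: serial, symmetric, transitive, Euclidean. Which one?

transitive

Serial: no — 1 has no R-successor.
Symmetric: no — 3 R 2 but not 2 R 3.
Transitive: yes — every two-step R-path is closed by a direct edge.
Euclidean: no — 3 R 2 and 3 R 2, but not 2 R 2.
Only transitive holds.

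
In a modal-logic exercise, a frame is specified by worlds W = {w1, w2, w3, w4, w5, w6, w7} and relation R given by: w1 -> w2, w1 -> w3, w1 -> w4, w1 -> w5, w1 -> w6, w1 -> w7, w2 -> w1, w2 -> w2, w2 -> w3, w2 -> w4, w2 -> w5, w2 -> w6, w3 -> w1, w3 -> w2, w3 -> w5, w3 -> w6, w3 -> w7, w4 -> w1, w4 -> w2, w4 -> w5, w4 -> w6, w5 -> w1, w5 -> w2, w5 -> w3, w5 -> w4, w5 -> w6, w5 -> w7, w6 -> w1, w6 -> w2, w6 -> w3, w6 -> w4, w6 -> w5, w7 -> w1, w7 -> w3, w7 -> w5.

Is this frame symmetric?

Symmetric: yes — every pair in R has its reverse in R.

Yes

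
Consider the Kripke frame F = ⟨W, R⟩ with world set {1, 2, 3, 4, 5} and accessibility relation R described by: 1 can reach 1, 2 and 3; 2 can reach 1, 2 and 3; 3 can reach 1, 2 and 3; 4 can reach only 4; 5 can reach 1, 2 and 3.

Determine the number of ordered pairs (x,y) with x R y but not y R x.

Enumerating: (5,1), (5,2), (5,3).

3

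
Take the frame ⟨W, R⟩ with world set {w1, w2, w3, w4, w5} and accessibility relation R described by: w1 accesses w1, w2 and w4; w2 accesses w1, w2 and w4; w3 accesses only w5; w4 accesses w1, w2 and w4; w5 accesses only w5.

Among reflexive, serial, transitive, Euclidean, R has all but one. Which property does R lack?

reflexive

Reflexive: no — w3 is not related to itself.
Serial: yes — every world has a successor (e.g. w1 R w1).
Transitive: yes — every two-step R-path is closed by a direct edge.
Euclidean: yes — any two successors of a common world are R-related.
Only reflexive fails.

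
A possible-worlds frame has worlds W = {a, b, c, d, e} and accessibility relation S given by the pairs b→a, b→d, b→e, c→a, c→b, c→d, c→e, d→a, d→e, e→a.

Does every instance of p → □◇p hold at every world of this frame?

No

Axiom B corresponds to the accessibility relation being symmetric.
Symmetric: no — b S a but not a S b.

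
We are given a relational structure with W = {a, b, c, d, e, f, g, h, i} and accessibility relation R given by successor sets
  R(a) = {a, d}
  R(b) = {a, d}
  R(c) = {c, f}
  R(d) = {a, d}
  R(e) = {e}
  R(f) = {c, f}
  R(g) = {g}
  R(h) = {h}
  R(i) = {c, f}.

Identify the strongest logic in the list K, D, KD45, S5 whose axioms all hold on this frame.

Serial (axiom D): yes — every world has a successor (e.g. a R a).
Euclidean (axiom 5): yes — any two successors of a common world are R-related.
Transitive (axiom 4): yes — every two-step R-path is closed by a direct edge.
Reflexive (axiom T): no — b is not related to itself.
So F validates K, D, KD45; S5 would additionally require R to be reflexive. The strongest is KD45.

KD45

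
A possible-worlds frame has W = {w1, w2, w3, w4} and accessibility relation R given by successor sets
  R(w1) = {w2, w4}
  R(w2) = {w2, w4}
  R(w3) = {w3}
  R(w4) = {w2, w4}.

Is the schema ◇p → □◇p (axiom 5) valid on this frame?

Axiom 5 corresponds to the accessibility relation being Euclidean.
Euclidean: yes — any two successors of a common world are R-related.

Yes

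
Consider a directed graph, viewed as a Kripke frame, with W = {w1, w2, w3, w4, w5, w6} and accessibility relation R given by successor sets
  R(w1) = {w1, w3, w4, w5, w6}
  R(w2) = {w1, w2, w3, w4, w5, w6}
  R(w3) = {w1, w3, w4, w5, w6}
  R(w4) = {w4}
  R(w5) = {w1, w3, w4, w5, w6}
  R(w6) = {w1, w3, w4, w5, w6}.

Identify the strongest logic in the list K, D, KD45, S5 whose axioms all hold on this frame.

Serial (axiom D): yes — every world has a successor (e.g. w1 R w1).
Euclidean (axiom 5): no — w1 R w4 and w1 R w3, but not w4 R w3.
Transitive (axiom 4): yes — every two-step R-path is closed by a direct edge.
Reflexive (axiom T): yes — every world is R-related to itself.
So F validates K, D; KD45 would additionally require R to be Euclidean. The strongest is D.

D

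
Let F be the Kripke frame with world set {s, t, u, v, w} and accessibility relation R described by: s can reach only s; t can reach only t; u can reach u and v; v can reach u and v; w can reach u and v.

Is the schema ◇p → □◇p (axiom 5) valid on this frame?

Yes

Axiom 5 corresponds to the accessibility relation being Euclidean.
Euclidean: yes — any two successors of a common world are R-related.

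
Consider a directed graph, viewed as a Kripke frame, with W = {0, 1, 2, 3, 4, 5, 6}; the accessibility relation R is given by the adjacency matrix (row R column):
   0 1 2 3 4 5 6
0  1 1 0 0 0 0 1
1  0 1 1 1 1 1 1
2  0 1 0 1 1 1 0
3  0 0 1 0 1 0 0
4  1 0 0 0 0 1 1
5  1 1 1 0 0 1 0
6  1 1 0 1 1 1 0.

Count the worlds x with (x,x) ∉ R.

Enumerating: 2, 3, 4, 6.

4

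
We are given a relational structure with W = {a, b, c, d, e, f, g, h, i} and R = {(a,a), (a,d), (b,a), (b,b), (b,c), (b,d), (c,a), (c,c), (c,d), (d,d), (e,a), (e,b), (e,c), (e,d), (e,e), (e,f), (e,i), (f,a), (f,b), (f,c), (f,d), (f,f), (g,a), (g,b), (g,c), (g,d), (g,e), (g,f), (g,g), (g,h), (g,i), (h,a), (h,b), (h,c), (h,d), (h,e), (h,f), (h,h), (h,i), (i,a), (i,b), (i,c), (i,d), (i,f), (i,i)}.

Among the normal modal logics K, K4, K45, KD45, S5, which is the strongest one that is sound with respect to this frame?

Transitive (axiom 4): yes — every two-step R-path is closed by a direct edge.
Euclidean (axiom 5): no — b R a and b R c, but not a R c.
Serial (axiom D): yes — every world has a successor (e.g. a R a).
Reflexive (axiom T): yes — every world is R-related to itself.
So F validates K, K4; K45 would additionally require R to be Euclidean. The strongest is K4.

K4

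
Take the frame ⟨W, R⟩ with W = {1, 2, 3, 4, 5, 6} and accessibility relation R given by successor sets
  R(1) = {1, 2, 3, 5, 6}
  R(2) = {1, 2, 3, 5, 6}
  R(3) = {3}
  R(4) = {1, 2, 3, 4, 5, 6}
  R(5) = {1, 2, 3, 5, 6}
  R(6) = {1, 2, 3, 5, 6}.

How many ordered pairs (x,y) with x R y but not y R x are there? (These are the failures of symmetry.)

9

Enumerating: (1,3), (2,3), (4,1), (4,2), (4,3), (4,5), (4,6), (5,3), (6,3).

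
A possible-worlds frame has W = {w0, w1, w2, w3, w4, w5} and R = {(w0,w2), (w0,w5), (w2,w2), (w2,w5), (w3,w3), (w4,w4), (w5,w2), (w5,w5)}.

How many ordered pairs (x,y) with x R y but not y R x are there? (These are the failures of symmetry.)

2

Enumerating: (w0,w2), (w0,w5).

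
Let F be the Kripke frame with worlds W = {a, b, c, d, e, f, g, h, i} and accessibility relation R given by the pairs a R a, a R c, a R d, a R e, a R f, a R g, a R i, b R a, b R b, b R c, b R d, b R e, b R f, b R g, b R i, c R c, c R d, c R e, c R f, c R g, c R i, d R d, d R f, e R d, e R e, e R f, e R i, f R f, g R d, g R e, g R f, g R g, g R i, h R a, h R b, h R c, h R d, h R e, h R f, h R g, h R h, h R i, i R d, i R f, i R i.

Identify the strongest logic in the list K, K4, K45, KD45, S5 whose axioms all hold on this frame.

Transitive (axiom 4): yes — every two-step R-path is closed by a direct edge.
Euclidean (axiom 5): no — a R d and a R c, but not d R c.
Serial (axiom D): yes — every world has a successor (e.g. a R a).
Reflexive (axiom T): yes — every world is R-related to itself.
So F validates K, K4; K45 would additionally require R to be Euclidean. The strongest is K4.

K4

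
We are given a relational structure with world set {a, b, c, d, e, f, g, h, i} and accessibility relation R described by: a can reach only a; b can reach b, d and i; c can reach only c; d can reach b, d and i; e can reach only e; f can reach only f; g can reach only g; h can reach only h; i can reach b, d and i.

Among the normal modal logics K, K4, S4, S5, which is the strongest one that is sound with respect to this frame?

Transitive (axiom 4): yes — every two-step R-path is closed by a direct edge.
Reflexive (axiom T): yes — every world is R-related to itself.
Euclidean (axiom 5): yes — any two successors of a common world are R-related.
So F validates K, K4, S4, S5. The strongest is S5.

S5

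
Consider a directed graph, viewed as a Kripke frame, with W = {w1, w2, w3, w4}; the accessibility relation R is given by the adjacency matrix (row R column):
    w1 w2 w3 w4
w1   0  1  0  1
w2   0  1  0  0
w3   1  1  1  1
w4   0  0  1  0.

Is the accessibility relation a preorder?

Reflexive: no — w1 is not related to itself.
Transitive: no — w1 R w4 and w4 R w3, but not w1 R w3.
So R is not a preorder.

No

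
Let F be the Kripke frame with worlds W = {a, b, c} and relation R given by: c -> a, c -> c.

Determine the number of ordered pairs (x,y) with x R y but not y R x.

Enumerating: (c,a).

1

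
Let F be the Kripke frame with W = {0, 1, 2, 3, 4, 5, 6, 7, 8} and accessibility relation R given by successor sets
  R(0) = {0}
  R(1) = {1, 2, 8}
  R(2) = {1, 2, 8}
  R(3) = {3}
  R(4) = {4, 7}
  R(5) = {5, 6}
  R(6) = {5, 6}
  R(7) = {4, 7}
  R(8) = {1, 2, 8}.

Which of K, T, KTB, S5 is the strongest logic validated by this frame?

S5

Reflexive (axiom T): yes — every world is R-related to itself.
Symmetric (axiom B): yes — every pair in R has its reverse in R.
Euclidean (axiom 5): yes — any two successors of a common world are R-related.
So F validates K, T, KTB, S5. The strongest is S5.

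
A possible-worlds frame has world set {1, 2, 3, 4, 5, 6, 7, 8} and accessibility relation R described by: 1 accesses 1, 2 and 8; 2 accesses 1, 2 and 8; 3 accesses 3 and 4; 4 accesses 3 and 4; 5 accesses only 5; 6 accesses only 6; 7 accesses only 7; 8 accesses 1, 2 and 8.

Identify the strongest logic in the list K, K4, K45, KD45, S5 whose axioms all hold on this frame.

S5

Transitive (axiom 4): yes — every two-step R-path is closed by a direct edge.
Euclidean (axiom 5): yes — any two successors of a common world are R-related.
Serial (axiom D): yes — every world has a successor (e.g. 1 R 1).
Reflexive (axiom T): yes — every world is R-related to itself.
So F validates K, K4, K45, KD45, S5. The strongest is S5.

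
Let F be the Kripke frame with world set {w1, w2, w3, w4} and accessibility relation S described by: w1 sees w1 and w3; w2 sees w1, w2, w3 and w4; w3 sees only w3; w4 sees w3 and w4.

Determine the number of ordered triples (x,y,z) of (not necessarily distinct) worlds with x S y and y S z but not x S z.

S is transitive; there are no such tuples.

0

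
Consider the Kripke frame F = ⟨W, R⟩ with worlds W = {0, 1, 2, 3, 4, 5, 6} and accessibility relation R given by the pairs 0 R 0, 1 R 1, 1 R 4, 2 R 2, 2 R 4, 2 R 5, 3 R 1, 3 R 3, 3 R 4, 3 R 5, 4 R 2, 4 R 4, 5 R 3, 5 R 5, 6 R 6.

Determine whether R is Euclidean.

No

Euclidean: no — 2 R 4 and 2 R 5, but not 4 R 5.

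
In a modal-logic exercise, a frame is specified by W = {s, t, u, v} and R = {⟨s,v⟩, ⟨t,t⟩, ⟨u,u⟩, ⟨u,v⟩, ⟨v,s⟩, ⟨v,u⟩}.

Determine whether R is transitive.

Transitive: no — s R v and v R u, but not s R u.

No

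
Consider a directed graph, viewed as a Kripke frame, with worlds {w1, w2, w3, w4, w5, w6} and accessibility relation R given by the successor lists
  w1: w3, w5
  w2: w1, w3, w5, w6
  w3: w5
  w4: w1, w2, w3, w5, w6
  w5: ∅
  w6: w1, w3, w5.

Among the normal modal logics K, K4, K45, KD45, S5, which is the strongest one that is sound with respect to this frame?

K4

Transitive (axiom 4): yes — every two-step R-path is closed by a direct edge.
Euclidean (axiom 5): no — w1 R w5 and w1 R w3, but not w5 R w3.
Serial (axiom D): no — w5 has no R-successor.
Reflexive (axiom T): no — w1 is not related to itself.
So F validates K, K4; K45 would additionally require R to be Euclidean. The strongest is K4.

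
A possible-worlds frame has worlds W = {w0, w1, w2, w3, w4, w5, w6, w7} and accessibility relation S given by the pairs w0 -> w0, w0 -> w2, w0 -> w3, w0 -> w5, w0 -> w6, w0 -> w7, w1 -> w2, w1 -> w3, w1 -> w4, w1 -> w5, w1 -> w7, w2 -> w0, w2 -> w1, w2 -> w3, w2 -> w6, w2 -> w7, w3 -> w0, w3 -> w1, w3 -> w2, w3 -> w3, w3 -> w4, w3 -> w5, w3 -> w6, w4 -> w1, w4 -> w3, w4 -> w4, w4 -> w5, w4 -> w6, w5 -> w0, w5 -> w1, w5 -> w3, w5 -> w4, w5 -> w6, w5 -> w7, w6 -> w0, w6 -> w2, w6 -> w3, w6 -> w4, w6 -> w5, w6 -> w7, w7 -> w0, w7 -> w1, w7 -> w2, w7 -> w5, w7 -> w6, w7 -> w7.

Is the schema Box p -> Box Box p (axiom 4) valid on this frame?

No

The schema 4 characterises exactly the transitive frames.
Transitive: no — w0 S w2 and w2 S w1, but not w0 S w1.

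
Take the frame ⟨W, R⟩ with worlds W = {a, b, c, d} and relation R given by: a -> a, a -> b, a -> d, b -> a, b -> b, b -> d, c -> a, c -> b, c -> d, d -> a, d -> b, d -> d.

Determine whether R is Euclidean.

Euclidean: yes — any two successors of a common world are R-related.

Yes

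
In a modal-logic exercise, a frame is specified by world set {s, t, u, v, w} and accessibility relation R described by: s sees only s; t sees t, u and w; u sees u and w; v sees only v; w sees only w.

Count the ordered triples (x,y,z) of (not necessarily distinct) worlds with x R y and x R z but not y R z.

Enumerating: (t,u,t), (t,w,t), (t,w,u), (u,w,u).

4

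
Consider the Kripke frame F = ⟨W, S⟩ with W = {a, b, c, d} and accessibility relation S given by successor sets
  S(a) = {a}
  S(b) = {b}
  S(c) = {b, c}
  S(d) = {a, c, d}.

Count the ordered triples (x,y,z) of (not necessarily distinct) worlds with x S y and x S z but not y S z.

5

Enumerating: (c,b,c), (d,a,c), (d,a,d), (d,c,a), (d,c,d).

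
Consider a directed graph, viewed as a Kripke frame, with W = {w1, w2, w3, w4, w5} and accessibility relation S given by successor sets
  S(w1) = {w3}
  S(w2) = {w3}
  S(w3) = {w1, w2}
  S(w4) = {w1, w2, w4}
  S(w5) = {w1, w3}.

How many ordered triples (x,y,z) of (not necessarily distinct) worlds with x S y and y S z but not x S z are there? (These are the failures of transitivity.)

Enumerating: (w1,w3,w1), (w1,w3,w2), (w2,w3,w1), (w2,w3,w2), (w3,w1,w3), (w3,w2,w3), (w4,w1,w3), (w4,w2,w3), (w5,w3,w2).

9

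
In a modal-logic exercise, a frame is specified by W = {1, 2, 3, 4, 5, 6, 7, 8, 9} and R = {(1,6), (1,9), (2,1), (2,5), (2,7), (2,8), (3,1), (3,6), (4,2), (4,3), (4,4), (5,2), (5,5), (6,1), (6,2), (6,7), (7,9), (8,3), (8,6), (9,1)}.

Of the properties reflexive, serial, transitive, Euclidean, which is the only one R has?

Reflexive: no — 1 is not related to itself.
Serial: yes — every world has a successor (e.g. 1 R 6).
Transitive: no — 1 R 6 and 6 R 2, but not 1 R 2.
Euclidean: no — 1 R 6 and 1 R 9, but not 6 R 9.
Only serial holds.

serial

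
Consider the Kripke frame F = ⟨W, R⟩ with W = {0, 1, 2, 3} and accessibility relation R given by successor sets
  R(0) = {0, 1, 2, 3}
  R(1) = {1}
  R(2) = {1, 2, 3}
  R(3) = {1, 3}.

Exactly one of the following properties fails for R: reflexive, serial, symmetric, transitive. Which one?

symmetric

Reflexive: yes — every world is R-related to itself.
Serial: yes — every world has a successor (e.g. 0 R 0).
Symmetric: no — 0 R 1 but not 1 R 0.
Transitive: yes — every two-step R-path is closed by a direct edge.
Only symmetric fails.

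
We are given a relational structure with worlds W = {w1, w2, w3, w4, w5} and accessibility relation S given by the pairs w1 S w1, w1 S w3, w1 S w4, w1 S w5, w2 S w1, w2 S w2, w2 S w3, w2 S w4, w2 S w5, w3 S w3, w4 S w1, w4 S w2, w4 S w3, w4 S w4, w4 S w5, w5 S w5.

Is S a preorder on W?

Reflexive: yes — every world is S-related to itself.
Transitive: no — w1 S w4 and w4 S w2, but not w1 S w2.
So S is not a preorder.

No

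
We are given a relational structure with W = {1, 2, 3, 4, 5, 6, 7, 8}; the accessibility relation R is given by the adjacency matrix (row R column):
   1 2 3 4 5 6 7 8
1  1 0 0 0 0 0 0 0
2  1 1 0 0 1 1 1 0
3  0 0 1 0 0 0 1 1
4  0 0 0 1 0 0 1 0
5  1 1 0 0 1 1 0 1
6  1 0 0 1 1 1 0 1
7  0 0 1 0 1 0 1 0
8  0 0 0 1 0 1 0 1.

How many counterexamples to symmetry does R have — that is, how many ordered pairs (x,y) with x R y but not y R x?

Enumerating: (2,1), (2,6), (2,7), (3,8), (4,7), (5,1), (5,8), (6,1), (6,4), (7,5), (8,4).

11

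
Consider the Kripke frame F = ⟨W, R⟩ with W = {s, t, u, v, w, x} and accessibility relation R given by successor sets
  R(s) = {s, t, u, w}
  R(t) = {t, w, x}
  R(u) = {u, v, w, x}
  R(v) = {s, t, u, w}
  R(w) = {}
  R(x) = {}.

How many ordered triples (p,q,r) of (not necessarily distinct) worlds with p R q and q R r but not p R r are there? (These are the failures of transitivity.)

Enumerating: (s,t,x), (s,u,v), (s,u,x), (u,v,s), (u,v,t), (v,t,x), (v,u,v), (v,u,x).

8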